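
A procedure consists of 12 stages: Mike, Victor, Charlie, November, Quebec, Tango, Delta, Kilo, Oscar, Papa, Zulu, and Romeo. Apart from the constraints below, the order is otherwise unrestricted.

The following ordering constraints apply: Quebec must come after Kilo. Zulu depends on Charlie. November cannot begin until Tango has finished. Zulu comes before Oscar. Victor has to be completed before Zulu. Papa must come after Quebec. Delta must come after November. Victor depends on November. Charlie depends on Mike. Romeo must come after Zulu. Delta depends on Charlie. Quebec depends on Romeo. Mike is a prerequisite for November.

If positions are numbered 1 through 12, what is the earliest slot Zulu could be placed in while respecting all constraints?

Working backwards through the constraints from Zulu, its full set of required predecessors is Mike, Victor, Charlie, November, Tango — 5 of them.
So at minimum 5 stages come before Zulu, putting Zulu no earlier than position 6. That position is achievable by scheduling exactly those predecessors first.

6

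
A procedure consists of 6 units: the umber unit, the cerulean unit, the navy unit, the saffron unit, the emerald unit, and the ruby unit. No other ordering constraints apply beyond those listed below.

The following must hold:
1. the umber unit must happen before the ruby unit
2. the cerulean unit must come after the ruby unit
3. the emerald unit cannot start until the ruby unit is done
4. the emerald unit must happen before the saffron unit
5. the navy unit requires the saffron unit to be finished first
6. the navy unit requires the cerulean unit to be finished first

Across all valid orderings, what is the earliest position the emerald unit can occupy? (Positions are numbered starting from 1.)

3

Working backwards through the constraints from the emerald unit, its full set of required predecessors is the umber unit, the ruby unit — 2 of them.
With 2 mandatory predecessors, the earliest the emerald unit can sit is position 2+1 = 3, and placing just those 2 first achieves it.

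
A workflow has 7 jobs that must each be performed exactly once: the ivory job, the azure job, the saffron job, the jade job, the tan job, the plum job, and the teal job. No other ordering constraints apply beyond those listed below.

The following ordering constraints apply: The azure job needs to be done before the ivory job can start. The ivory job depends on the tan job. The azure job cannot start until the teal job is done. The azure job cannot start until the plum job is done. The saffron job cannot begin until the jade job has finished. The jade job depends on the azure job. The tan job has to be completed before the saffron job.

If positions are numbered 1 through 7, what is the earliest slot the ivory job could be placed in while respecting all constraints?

5

The jobs that are forced before the ivory job, directly or transitively, are the azure job, the tan job, the plum job, the teal job. That's 4 jobs.
So at minimum 4 jobs come before the ivory job, putting the ivory job no earlier than position 5. That position is achievable by scheduling exactly those predecessors first.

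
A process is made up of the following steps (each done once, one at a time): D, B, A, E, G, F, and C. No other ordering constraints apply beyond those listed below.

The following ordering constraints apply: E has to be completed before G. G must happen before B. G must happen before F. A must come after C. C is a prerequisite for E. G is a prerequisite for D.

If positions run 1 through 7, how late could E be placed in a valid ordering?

3

Following every chain forward from E, the steps that must come later are D, B, G, F — 4 of them.
So at least 4 steps follow E, putting E no later than position 3. That position is achievable by scheduling everything else first.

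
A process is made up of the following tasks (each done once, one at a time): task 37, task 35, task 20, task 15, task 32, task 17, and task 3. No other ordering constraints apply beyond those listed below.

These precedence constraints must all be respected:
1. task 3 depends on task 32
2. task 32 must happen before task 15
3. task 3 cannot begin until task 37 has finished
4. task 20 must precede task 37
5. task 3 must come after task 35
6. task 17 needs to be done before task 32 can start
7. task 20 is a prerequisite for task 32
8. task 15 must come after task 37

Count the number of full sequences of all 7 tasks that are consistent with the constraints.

55

The tasks with no prerequisites are task 35, task 20, task 17; any of them can be placed first.
Counting all ways to extend the partial order to a total order gives 55.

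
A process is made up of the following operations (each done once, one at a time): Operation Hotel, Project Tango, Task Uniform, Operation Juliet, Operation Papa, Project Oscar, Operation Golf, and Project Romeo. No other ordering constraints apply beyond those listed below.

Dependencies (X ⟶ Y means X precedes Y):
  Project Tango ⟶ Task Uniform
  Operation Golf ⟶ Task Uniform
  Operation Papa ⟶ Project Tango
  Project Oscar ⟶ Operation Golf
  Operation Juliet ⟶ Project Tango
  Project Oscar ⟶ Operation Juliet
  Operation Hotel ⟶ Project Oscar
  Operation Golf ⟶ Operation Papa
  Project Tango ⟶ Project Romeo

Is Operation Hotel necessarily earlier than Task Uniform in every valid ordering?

Yes

Following the dependencies: Operation Hotel → Project Oscar → Operation Golf → Task Uniform.
That forces Operation Hotel before Task Uniform in every valid schedule.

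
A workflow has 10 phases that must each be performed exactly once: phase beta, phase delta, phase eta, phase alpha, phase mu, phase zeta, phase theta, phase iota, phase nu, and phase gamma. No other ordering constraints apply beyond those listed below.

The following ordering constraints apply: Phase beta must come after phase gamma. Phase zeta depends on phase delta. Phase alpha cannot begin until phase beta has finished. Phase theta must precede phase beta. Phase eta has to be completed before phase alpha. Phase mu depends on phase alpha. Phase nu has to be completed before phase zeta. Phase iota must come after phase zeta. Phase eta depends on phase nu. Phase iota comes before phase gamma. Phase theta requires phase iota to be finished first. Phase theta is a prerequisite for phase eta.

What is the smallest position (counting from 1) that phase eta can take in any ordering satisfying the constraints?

6

Working backwards through the constraints from phase eta, its full set of required predecessors is phase delta, phase zeta, phase theta, phase iota, phase nu — 5 of them.
With 5 mandatory predecessors, the earliest phase eta can sit is position 5+1 = 6, and placing just those 5 first achieves it.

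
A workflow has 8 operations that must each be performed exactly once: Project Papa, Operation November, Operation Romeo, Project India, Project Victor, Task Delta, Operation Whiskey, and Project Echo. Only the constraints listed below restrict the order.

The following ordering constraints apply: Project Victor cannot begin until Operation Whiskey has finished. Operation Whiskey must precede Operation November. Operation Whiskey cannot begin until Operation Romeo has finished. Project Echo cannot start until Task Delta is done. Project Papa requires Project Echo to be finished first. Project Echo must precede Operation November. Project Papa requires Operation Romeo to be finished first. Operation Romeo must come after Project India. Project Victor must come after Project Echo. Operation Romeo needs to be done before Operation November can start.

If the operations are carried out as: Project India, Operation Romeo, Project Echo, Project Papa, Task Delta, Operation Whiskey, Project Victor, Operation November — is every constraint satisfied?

No

The sequence places Project Echo ahead of Task Delta.
Since Task Delta is required before Project Echo, the ordering is invalid.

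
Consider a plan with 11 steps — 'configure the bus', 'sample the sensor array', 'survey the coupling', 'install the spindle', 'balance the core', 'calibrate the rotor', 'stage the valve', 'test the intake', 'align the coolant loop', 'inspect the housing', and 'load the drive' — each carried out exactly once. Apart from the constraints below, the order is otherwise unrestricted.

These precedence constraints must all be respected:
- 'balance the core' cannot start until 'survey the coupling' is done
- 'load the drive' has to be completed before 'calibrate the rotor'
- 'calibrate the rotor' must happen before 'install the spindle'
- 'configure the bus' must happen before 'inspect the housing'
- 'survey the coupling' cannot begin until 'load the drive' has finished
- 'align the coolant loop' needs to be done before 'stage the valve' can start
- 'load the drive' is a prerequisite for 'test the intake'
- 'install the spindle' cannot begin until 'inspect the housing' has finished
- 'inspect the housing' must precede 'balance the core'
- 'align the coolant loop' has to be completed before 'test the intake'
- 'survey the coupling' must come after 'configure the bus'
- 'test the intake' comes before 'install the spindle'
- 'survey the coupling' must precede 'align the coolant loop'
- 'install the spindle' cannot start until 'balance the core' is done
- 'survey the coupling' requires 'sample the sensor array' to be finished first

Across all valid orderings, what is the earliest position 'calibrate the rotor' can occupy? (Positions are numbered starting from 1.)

The only step forced before 'calibrate the rotor' (directly or transitively) is 'load the drive'.
With 1 mandatory predecessor, the earliest 'calibrate the rotor' can sit is position 1+1 = 2, and placing just that one first achieves it.

2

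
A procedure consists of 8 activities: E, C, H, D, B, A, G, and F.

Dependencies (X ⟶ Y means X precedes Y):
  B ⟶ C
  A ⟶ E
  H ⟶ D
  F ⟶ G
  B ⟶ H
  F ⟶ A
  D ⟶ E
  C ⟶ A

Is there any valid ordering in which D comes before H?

There is a dependency chain H → D, so D always comes after H.
Hence D can never be scheduled before H.

No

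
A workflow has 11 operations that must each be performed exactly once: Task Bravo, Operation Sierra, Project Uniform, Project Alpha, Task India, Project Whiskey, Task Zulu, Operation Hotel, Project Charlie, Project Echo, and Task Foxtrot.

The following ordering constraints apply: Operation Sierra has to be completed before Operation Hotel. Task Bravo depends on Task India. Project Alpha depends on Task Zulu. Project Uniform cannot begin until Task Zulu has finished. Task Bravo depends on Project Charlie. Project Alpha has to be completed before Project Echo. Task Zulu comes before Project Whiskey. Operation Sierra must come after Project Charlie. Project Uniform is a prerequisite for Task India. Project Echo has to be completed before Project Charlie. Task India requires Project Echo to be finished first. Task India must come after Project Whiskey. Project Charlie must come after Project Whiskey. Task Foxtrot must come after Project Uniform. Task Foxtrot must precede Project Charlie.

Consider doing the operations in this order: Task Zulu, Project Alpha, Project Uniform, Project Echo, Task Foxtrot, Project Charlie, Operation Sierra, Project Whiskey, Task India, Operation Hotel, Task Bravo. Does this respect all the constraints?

No

In the proposed order, Project Charlie appears before Project Whiskey.
That contradicts the constraint that Project Whiskey must precede Project Charlie.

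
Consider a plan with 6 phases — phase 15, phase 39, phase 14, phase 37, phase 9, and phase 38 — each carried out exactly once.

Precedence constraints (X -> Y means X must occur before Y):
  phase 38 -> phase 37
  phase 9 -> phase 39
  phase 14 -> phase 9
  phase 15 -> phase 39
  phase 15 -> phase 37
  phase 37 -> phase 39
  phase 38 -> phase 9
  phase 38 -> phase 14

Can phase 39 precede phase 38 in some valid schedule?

No

Following phase 38 → phase 37 → phase 39, phase 38 must precede phase 39 in every valid ordering.
So no valid ordering can have phase 39 before phase 38.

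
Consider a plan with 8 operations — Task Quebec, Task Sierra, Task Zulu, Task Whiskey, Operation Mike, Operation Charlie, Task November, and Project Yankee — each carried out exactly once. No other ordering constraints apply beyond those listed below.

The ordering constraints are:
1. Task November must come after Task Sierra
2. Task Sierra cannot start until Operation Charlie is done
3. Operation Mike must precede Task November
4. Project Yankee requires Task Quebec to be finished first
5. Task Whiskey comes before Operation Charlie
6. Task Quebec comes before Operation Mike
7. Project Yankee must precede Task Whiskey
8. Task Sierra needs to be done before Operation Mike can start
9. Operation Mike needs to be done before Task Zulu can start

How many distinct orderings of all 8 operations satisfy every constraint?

Only Task Quebec has no prerequisites, so it must go first.
Enumerating by repeatedly choosing an available operation (one whose prerequisites are all placed) gives 2 distinct complete orderings.

2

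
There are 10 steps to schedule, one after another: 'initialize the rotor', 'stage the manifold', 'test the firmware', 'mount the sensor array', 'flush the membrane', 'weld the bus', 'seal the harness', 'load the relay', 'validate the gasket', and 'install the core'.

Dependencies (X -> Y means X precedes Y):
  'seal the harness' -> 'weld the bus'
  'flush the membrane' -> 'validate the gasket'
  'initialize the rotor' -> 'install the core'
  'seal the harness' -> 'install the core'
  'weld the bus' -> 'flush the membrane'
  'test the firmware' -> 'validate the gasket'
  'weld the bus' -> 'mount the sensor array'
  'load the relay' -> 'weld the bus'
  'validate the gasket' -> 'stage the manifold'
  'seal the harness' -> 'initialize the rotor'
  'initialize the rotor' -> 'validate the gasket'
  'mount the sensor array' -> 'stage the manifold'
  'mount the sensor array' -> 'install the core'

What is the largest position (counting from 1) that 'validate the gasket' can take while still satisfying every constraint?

9

Following the constraints forward from 'validate the gasket', its only required successor is 'stage the manifold'.
With 1 mandatory successor out of 10 steps total, the latest slot for 'validate the gasket' is 10−1 = 9, and it's reachable by doing all non-successors before 'validate the gasket'.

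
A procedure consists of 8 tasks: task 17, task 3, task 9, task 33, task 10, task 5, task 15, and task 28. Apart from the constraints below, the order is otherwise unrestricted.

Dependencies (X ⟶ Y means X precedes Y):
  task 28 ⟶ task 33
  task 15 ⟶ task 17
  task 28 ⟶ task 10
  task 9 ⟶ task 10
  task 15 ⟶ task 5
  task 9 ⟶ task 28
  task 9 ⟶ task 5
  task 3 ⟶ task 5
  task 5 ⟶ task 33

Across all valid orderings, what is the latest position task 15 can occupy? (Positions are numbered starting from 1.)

The tasks that are forced after task 15, directly or by a chain of constraints, are task 17, task 33, task 5. That's 3 tasks.
So at least 3 tasks follow task 15, putting task 15 no later than position 5. That position is achievable by scheduling everything else first.

5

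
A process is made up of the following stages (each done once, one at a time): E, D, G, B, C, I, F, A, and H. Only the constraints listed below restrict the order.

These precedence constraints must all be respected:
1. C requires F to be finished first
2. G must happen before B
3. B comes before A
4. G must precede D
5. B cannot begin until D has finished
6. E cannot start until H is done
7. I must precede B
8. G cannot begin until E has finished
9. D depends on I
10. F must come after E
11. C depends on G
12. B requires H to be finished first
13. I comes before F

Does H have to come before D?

There is a constraint chain H → E → G → D.
Hence H necessarily comes before D.

Yes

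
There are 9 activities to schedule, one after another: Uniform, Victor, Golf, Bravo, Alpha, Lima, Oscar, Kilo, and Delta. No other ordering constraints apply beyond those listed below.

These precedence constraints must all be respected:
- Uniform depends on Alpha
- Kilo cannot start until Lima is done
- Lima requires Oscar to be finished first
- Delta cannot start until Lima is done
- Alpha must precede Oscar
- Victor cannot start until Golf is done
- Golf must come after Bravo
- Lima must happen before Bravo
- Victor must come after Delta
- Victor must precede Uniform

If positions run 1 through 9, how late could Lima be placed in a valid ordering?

Following every chain forward from Lima, the activities that must come later are Uniform, Victor, Golf, Bravo, Kilo, Delta — 6 of them.
With 6 mandatory successors out of 9 activities total, the latest slot for Lima is 9−6 = 3, and it's reachable by doing all non-successors before Lima.

3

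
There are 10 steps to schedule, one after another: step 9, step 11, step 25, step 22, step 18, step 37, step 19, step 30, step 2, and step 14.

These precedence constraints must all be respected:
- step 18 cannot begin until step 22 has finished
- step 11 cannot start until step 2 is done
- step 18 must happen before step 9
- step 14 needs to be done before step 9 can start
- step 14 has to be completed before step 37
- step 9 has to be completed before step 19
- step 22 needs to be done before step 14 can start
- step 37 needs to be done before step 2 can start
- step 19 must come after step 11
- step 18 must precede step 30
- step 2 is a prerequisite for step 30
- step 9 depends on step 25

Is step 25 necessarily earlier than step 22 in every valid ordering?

No

No chain of constraints connects step 25 to step 22 in either direction.
There exist valid orderings with step 22 before step 25, so step 25 is not required to come first.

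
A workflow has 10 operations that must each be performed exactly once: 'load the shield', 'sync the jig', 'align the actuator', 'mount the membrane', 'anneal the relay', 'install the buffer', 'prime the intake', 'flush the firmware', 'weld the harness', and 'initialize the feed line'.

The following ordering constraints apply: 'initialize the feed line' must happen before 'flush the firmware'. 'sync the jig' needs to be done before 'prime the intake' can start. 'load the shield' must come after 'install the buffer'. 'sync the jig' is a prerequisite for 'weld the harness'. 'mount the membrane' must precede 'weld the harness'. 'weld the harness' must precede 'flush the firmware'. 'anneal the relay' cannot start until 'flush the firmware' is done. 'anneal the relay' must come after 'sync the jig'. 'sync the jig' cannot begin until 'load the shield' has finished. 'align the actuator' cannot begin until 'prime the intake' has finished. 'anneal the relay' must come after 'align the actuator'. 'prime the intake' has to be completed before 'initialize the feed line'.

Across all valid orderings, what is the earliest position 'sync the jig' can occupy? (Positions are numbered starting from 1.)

Working backwards through the constraints from 'sync the jig', its full set of required predecessors is 'load the shield', 'install the buffer' — 2 of them.
With 2 mandatory predecessors, the earliest 'sync the jig' can sit is position 2+1 = 3, and placing just those 2 first achieves it.

3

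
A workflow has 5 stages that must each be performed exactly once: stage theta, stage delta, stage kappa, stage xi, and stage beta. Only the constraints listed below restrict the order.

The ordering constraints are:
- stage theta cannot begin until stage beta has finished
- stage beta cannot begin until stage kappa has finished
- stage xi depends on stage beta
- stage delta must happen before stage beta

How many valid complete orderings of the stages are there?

4

The stages with no prerequisites are stage delta, stage kappa; any of them can be placed first.
Systematically extending each partial ordering one stage at a time and counting, there are 4 complete orderings.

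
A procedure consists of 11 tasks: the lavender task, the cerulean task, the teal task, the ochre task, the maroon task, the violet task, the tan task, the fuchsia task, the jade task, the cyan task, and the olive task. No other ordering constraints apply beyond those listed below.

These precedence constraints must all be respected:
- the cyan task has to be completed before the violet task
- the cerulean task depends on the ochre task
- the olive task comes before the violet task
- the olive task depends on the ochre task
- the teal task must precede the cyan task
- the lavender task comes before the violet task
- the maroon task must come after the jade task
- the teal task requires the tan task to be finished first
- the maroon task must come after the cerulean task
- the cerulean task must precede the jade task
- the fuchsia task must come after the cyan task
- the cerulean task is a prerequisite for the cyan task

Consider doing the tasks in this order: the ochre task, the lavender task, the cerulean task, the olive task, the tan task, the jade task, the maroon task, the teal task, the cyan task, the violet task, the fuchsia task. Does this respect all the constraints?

Going through the constraints one by one, each required predecessor appears earlier in the sequence than its dependent — e.g. the lavender task (position 2) is before the violet task (position 10), as required.

Yes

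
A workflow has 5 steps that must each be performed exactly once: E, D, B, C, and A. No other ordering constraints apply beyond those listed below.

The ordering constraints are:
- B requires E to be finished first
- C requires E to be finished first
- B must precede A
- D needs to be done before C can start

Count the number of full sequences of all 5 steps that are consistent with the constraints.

9

The steps with no prerequisites are E, D; any of them can be placed first.
Counting all ways to extend the partial order to a total order gives 9.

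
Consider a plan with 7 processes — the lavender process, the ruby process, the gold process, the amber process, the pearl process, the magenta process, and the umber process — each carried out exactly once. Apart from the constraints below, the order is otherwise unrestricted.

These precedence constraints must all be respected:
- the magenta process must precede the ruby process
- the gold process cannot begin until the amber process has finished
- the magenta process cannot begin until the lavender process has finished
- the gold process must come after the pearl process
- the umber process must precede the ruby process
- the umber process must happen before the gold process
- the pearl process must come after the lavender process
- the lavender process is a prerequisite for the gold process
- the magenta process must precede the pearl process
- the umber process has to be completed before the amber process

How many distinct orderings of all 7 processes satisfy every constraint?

36

2 processes have no prerequisites (the lavender process, the umber process), so any of them could come first.
Enumerating by repeatedly choosing an available process (one whose prerequisites are all placed) gives 36 distinct complete orderings.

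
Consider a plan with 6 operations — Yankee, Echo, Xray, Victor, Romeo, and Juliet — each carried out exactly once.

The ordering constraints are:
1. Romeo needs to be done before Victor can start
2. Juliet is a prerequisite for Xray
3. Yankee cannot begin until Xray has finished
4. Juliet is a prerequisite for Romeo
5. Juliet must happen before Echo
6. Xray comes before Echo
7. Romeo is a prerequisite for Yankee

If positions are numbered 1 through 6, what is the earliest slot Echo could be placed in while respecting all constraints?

The operations that are forced before Echo, directly or transitively, are Xray, Juliet. That's 2 operations.
So at minimum 2 operations come before Echo, putting Echo no earlier than position 3. That position is achievable by scheduling exactly those predecessors first.

3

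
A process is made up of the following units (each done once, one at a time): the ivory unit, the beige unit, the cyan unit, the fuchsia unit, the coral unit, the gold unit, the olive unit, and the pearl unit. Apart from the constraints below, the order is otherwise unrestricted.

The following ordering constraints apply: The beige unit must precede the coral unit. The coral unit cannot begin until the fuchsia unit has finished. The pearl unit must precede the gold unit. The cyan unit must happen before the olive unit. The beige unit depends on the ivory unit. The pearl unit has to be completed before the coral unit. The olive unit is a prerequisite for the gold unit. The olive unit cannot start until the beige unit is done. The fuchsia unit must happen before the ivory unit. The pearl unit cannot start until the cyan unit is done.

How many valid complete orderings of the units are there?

2 units have no prerequisites (the cyan unit, the fuchsia unit), so any of them could come first.
Enumerating by repeatedly choosing an available unit (one whose prerequisites are all placed) gives 38 distinct complete orderings.

38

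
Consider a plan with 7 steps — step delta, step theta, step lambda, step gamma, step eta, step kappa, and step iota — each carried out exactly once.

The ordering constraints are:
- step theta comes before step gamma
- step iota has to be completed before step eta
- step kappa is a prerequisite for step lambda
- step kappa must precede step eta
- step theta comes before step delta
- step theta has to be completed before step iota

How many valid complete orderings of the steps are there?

The steps with no prerequisites are step theta, step kappa; any of them can be placed first.
Systematically extending each partial ordering one step at a time and counting, there are 222 complete orderings.

222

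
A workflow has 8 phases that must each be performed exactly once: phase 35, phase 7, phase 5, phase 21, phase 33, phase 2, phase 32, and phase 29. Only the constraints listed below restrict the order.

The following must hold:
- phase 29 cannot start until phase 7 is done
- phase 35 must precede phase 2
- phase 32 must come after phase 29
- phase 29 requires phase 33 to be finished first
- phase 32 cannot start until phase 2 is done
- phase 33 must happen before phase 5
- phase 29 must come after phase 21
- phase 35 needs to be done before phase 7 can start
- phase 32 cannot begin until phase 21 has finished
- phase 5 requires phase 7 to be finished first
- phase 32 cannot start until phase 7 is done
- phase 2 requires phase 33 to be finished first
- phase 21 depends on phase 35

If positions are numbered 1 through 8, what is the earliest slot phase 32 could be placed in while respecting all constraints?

The phases that are forced before phase 32, directly or transitively, are phase 35, phase 7, phase 21, phase 33, phase 2, phase 29. That's 6 phases.
With 6 mandatory predecessors, the earliest phase 32 can sit is position 6+1 = 7, and placing just those 6 first achieves it.

7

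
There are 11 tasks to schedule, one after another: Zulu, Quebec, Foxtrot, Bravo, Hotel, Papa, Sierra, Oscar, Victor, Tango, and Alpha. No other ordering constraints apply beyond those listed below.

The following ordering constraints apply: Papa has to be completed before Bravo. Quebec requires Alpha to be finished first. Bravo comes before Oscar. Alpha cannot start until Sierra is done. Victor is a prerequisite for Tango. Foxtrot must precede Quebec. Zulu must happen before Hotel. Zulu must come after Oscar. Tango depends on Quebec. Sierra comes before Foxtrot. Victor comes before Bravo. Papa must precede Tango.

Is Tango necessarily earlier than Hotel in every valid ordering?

No

Tango and Hotel are not related by any chain of constraints.
So Tango can come before Hotel or after — it is not forced.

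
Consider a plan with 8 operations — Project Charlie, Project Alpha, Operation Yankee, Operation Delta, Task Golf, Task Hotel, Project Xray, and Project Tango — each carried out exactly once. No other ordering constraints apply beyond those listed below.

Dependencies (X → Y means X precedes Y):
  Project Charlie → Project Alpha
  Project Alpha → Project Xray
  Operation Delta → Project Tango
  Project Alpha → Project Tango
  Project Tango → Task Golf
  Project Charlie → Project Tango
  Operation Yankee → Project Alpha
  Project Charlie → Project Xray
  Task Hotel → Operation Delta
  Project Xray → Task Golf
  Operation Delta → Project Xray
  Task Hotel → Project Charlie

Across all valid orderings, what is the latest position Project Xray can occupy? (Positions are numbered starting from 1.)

7

Following the constraints forward from Project Xray, its only required successor is Task Golf.
With 1 mandatory successor out of 8 operations total, the latest slot for Project Xray is 8−1 = 7, and it's reachable by doing all non-successors before Project Xray.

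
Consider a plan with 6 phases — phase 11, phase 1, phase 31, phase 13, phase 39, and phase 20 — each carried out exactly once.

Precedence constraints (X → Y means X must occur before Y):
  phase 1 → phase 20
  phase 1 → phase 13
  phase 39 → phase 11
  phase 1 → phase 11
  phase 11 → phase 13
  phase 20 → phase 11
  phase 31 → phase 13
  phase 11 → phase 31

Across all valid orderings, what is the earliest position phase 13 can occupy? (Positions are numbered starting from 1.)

6

The phases that are forced before phase 13, directly or transitively, are phase 11, phase 1, phase 31, phase 39, phase 20. That's 5 phases.
With 5 mandatory predecessors, the earliest phase 13 can sit is position 5+1 = 6, and placing just those 5 first achieves it.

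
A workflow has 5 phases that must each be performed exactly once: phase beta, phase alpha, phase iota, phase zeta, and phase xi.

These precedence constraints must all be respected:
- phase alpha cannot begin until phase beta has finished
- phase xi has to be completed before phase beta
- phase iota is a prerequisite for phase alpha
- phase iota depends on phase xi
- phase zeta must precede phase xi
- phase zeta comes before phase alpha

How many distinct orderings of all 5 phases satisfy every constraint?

Phase zeta is the only phase with nothing required before it, so every ordering starts there.
Systematically extending each partial ordering one phase at a time and counting, there are 2 complete orderings.

2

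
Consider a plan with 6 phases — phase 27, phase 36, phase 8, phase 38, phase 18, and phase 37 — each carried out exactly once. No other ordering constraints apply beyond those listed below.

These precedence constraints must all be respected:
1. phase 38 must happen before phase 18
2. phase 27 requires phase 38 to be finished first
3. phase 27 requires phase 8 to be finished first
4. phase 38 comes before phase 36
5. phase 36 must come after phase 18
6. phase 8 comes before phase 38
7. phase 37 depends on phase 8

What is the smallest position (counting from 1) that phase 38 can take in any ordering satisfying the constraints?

2

The only phase forced before phase 38 (directly or transitively) is phase 8.
With 1 mandatory predecessor, the earliest phase 38 can sit is position 1+1 = 2, and placing just that one first achieves it.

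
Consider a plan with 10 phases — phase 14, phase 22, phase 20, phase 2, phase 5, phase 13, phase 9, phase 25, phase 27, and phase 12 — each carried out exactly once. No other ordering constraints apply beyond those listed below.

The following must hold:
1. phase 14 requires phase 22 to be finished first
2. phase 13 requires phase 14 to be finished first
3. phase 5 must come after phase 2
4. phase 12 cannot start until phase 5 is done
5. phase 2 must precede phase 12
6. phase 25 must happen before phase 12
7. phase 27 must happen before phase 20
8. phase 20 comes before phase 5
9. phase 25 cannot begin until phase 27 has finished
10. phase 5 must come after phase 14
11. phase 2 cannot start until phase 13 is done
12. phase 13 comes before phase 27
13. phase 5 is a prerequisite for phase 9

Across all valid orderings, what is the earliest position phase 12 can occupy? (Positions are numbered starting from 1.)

Every phase that must precede phase 12 has to come before it. Tracing all chains that end at phase 12, those phases are: phase 14, phase 22, phase 20, phase 2, phase 5, phase 13, phase 25, phase 27 — 8 in total.
So at minimum 8 phases come before phase 12, putting phase 12 no earlier than position 9. That position is achievable by scheduling exactly those predecessors first.

9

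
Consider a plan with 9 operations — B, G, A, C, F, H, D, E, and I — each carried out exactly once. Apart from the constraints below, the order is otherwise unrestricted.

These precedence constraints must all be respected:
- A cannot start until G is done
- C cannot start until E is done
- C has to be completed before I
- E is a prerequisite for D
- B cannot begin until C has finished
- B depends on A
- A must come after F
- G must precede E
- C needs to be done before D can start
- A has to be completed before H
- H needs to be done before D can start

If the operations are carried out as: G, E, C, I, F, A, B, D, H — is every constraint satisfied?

No

In the proposed order, D appears before H.
Since H is required before D, the ordering is invalid.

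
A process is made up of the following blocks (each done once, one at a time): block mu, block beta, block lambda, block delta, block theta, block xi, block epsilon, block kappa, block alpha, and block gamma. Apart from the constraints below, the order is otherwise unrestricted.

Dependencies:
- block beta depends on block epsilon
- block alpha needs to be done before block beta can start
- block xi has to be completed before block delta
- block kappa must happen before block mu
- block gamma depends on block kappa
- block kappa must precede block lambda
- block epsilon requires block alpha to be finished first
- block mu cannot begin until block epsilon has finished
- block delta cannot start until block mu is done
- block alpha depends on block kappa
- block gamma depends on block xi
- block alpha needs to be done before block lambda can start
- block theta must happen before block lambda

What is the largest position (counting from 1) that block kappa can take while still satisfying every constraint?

Following every chain forward from block kappa, the blocks that must come later are block mu, block beta, block lambda, block delta, block epsilon, block alpha, block gamma — 7 of them.
With 7 mandatory successors out of 10 blocks total, the latest slot for block kappa is 10−7 = 3, and it's reachable by doing all non-successors before block kappa.

3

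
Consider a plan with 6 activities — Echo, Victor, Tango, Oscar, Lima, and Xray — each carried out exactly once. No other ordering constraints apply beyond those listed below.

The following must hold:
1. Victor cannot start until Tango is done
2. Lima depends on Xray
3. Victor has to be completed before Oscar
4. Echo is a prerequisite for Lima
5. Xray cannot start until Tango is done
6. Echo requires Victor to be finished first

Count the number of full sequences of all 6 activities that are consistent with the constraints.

11

Only Tango has no prerequisites, so it must go first.
Counting all ways to extend the partial order to a total order gives 11.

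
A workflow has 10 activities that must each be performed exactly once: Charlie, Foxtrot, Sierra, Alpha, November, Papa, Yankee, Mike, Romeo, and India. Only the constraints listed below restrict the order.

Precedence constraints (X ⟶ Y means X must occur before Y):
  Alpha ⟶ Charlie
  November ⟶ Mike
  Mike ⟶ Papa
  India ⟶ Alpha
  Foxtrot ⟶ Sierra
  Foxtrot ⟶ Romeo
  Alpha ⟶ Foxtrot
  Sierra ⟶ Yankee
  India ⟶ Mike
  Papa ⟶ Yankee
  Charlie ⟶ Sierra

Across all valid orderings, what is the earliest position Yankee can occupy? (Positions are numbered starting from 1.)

Every activity that must precede Yankee has to come before it. Tracing all chains that end at Yankee, those activities are: Charlie, Foxtrot, Sierra, Alpha, November, Papa, Mike, India — 8 in total.
With 8 mandatory predecessors, the earliest Yankee can sit is position 8+1 = 9, and placing just those 8 first achieves it.

9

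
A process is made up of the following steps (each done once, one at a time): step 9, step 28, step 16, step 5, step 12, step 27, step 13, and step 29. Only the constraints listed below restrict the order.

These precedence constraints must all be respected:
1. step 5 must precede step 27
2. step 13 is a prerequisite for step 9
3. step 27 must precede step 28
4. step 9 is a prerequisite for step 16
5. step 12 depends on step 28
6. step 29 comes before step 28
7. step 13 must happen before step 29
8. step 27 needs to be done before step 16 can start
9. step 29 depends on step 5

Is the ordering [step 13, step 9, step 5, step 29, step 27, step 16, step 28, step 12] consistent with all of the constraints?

Yes

Checking each listed constraint against this order: for instance, step 9 is in position 2 and step 16 in position 6, so that constraint holds — and the remaining constraints check out the same way.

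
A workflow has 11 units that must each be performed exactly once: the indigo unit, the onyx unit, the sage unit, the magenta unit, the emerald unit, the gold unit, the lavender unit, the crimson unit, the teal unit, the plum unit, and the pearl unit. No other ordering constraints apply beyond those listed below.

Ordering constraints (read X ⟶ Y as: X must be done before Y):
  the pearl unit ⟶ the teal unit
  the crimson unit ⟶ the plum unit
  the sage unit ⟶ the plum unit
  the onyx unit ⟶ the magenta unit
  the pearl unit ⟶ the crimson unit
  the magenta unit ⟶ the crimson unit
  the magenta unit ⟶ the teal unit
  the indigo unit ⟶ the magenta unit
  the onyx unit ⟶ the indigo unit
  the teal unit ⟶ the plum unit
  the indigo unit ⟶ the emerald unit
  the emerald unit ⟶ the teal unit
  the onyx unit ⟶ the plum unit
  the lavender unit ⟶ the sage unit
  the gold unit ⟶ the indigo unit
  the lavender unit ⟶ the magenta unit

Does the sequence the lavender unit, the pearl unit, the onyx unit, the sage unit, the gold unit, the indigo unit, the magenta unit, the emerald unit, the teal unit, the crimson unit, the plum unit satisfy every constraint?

Yes

Every stated constraint is respected: the onyx unit sits at position 3, ahead of the plum unit at position 11, and each of the other listed pairs likewise has the predecessor earlier in the sequence.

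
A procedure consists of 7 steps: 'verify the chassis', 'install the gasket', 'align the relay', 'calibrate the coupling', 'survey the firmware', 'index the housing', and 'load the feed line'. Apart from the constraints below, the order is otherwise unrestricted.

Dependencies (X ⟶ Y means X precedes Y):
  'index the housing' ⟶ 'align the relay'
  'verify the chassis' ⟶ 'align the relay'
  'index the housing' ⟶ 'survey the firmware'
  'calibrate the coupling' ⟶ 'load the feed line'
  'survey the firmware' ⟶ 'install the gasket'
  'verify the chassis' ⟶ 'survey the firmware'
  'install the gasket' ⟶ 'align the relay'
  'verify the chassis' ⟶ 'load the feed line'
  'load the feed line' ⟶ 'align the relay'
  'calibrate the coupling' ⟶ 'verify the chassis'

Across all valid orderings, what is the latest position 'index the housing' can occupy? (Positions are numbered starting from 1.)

Following every chain forward from 'index the housing', the steps that must come later are 'install the gasket', 'align the relay', 'survey the firmware' — 3 of them.
With 3 mandatory successors out of 7 steps total, the latest slot for 'index the housing' is 7−3 = 4, and it's reachable by doing all non-successors before 'index the housing'.

4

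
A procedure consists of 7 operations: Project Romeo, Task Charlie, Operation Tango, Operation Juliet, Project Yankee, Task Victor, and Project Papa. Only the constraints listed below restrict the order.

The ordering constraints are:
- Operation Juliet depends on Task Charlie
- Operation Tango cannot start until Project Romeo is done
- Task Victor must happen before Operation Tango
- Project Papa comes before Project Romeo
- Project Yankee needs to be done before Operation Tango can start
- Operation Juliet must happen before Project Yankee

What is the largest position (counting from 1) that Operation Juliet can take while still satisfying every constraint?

The operations that are forced after Operation Juliet, directly or by a chain of constraints, are Operation Tango, Project Yankee. That's 2 operations.
So at least 2 operations follow Operation Juliet, putting Operation Juliet no later than position 5. That position is achievable by scheduling everything else first.

5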